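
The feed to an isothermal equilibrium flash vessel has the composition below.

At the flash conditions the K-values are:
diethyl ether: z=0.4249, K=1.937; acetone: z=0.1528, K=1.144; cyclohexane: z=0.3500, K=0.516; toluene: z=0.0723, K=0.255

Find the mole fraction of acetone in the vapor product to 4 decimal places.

y_acetone = 0.1640

Rachford–Rice: g(V/F) = Σ zᵢ(Kᵢ−1)/(1+V/F(Kᵢ−1)) = 0.
g(0) = ΣzᵢKᵢ − 1 = 0.1969 and g(1) = 1 − Σzᵢ/Kᵢ = -0.3148, so a root lies in (0, 1).
Iterate (Newton) starting at V/F = 0.66:
  V/F = 0.6600: g = -0.08879, g' = -0.4774 → V/F = 0.4740
  V/F = 0.4740: g = -0.00682, g' = -0.4156 → V/F = 0.4576
Converged at V/F = 0.4576.
Compositions from xᵢ = zᵢ/(1+V/F(Kᵢ−1)), yᵢ = Kᵢxᵢ:
  diethyl ether: x = 0.2974, y = 0.5761
  acetone: x = 0.1434, y = 0.1640
  cyclohexane: x = 0.4496, y = 0.2320
  toluene: x = 0.1097, y = 0.0280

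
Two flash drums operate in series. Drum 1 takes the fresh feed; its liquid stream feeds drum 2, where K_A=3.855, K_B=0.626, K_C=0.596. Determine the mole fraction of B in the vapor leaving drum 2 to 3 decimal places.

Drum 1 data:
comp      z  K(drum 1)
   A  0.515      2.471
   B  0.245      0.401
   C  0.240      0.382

Drum 1:
Rachford–Rice: g(ψ₁) = Σ zᵢ(Kᵢ−1)/(1+ψ₁(Kᵢ−1)) = 0.
Check two-phase: ΣzᵢKᵢ = 1.462 > 1 and Σzᵢ/Kᵢ = 1.448 > 1, so g(0) = 0.462 > 0 and g(1) = -0.448 < 0.
Iterate (Newton) starting at ψ₁ = 0.5:
  ψ₁ = 0.500: g = 0.0124, g' = -0.741 → ψ₁ = 0.517
Converged at ψ₁ = 0.517.
Drum-1 compositions:
  A: x = 0.293, y = 0.723
  B: x = 0.355, y = 0.142
  C: x = 0.353, y = 0.135
Drum-2 feed = drum-1 liquid: z₂ = (0.2926, 0.3548, 0.3526).
Drum 2:
Rachford–Rice: g(ψ₂) = Σ zᵢ(Kᵢ−1)/(1+ψ₂(Kᵢ−1)) = 0.
g(0) = ΣzᵢKᵢ − 1 = 0.560 and g(1) = 1 − Σzᵢ/Kᵢ = -0.234, so a root lies in (0, 1).
Iterate (Newton) starting at ψ₂ = 0.5:
  ψ₂ = 0.500: g = 0.0024, g' = -0.570 → ψ₂ = 0.504
Converged at ψ₂ = 0.504.
  A: x = 0.120, y = 0.462
  B: x = 0.437, y = 0.274
  C: x = 0.443, y = 0.264

y_B (drum 2) = 0.274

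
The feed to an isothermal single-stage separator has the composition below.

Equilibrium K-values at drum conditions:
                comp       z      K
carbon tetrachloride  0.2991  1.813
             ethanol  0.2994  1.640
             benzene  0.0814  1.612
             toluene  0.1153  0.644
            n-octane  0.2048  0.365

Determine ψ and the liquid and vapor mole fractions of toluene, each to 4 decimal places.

ψ = 0.7715, x_toluene = 0.1590, y_toluene = 0.1024

Let ψ = V/F and solve Σ zᵢ(Kᵢ−1)/(1+ψ(Kᵢ−1)) = 0.
Check two-phase: ΣzᵢKᵢ = 1.3135 > 1 and Σzᵢ/Kᵢ = 1.1382 > 1, so g(0) = 0.3135 > 0 and g(1) = -0.1382 < 0.
Iterate (Newton) starting at ψ = 0.5:
  ψ = 0.5000: g = 0.11572, g' = -0.3871 → ψ = 0.7989
  ψ = 0.7989: g = -0.01366, g' = -0.5088 → ψ = 0.7721
  ψ = 0.7721: g = -0.00027, g' = -0.4892 → ψ = 0.7715
Converged at ψ = 0.7715.
Compositions from xᵢ = zᵢ/(1+ψ(Kᵢ−1)), yᵢ = Kᵢxᵢ:
  carbon tetrachloride: x = 0.1838, y = 0.3332
  ethanol: x = 0.2004, y = 0.3287
  benzene: x = 0.0553, y = 0.0891
  toluene: x = 0.1590, y = 0.1024
  n-octane: x = 0.4015, y = 0.1466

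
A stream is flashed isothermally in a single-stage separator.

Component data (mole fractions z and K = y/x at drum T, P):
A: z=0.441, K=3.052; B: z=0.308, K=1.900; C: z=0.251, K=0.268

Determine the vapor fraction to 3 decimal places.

ψ = 0.850

Let ψ = V/F and solve Σ zᵢ(Kᵢ−1)/(1+ψ(Kᵢ−1)) = 0.
Check two-phase: ΣzᵢKᵢ = 1.998 > 1 and Σzᵢ/Kᵢ = 1.243 > 1, so g(0) = 0.998 > 0 and g(1) = -0.243 < 0.
Newton–Raphson from ψ = 0.62:
  ψ = 0.620: g = 0.2398, g' = -0.913 → ψ = 0.883
  ψ = 0.883: g = -0.0426, g' = -1.386 → ψ = 0.852
  ψ = 0.852: g = -0.0018, g' = -1.275 → ψ = 0.850
Converged at ψ = 0.850.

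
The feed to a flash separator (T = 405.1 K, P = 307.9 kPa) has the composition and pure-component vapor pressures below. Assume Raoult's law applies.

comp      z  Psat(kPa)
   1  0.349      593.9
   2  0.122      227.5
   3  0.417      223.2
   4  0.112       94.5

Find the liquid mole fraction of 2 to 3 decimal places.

x_2 = 0.132

Raoult's law: Kᵢ = Pᵢˢᵃᵗ/P = Pᵢˢᵃᵗ/307.9.
  K_1 = 593.9/307.9 = 1.92887, K_2 = 227.5/307.9 = 0.73888, K_3 = 223.2/307.9 = 0.72491, K_4 = 94.5/307.9 = 0.30692
Material balance + equilibrium reduce to Σ zᵢ(Kᵢ−1)/(1+β(Kᵢ−1)) = 0.
Check two-phase: ΣzᵢKᵢ = 1.100 > 1 and Σzᵢ/Kᵢ = 1.286 > 1, so g(0) = 0.100 > 0 and g(1) = -0.286 < 0.
Newton iteration, β⁰ = 0.5:
  β = 0.500: g = -0.0671, g' = -0.320 → β = 0.290
  β = 0.290: g = -0.0010, g' = -0.318 → β = 0.287
Converged at β = 0.287.
Compositions from xᵢ = zᵢ/(1+β(Kᵢ−1)), yᵢ = Kᵢxᵢ:
  1: x = 0.276, y = 0.531
  2: x = 0.132, y = 0.097
  3: x = 0.453, y = 0.328
  4: x = 0.140, y = 0.043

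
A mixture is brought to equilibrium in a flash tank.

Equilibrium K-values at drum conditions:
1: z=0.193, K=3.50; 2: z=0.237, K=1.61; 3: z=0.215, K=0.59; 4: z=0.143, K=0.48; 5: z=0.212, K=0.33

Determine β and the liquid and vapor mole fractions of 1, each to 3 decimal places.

β = 0.346, x_1 = 0.104, y_1 = 0.362

Newton–Raphson from β = 0.6:
  β = 0.600: g = -0.1637, g' = -0.652 → β = 0.349
  β = 0.349: g = -0.0021, g' = -0.673 → β = 0.346
Converged at β = 0.346.
Compositions from xᵢ = zᵢ/(1+β(Kᵢ−1)), yᵢ = Kᵢxᵢ:
  1: x = 0.104, y = 0.362
  2: x = 0.196, y = 0.315
  3: x = 0.251, y = 0.148
  4: x = 0.174, y = 0.084
  5: x = 0.276, y = 0.091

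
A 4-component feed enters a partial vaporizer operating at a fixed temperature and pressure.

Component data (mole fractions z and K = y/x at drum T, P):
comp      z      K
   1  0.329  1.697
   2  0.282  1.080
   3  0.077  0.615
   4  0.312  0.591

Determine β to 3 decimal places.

Rachford–Rice: g(β) = Σ zᵢ(Kᵢ−1)/(1+β(Kᵢ−1)) = 0.
g(0) = ΣzᵢKᵢ − 1 = 0.095 and g(1) = 1 − Σzᵢ/Kᵢ = -0.108, so a root lies in (0, 1).
Newton–Raphson from β = 0.5:
  β = 0.500: g = -0.0054, g' = -0.190 → β = 0.472
Converged at β = 0.472.

β = 0.472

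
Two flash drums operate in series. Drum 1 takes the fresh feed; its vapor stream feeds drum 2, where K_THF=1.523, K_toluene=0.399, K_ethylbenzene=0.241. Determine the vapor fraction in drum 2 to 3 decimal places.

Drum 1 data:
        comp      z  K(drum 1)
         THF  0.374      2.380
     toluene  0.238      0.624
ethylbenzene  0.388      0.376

Drum 1:
Let ψ₁ = V/F and solve Σ zᵢ(Kᵢ−1)/(1+ψ₁(Kᵢ−1)) = 0.
Check two-phase: ΣzᵢKᵢ = 1.185 > 1 and Σzᵢ/Kᵢ = 1.570 > 1, so g(0) = 0.185 > 0 and g(1) = -0.570 < 0.
Newton iteration, ψ₁⁰ = 0.44:
  ψ₁ = 0.440: g = -0.1198, g' = -0.611 → ψ₁ = 0.244
  ψ₁ = 0.244: g = 0.0021, g' = -0.650 → ψ₁ = 0.247
Converged at ψ₁ = 0.247.
Drum-1 compositions:
  THF: x = 0.279, y = 0.664
  toluene: x = 0.262, y = 0.164
  ethylbenzene: x = 0.459, y = 0.172
Drum-2 feed = drum-1 vapor: z₂ = (0.6638, 0.1637, 0.1725).
Drum 2:
Iterate (Newton) starting at ψ₂ = 0.5:
  ψ₂ = 0.500: g = -0.0764, g' = -0.493 → ψ₂ = 0.345
  ψ₂ = 0.345: g = -0.0074, g' = -0.407 → ψ₂ = 0.327
Converged at ψ₂ = 0.327.
  THF: x = 0.567, y = 0.863
  toluene: x = 0.204, y = 0.081
  ethylbenzene: x = 0.229, y = 0.055

V/F (drum 2) = 0.327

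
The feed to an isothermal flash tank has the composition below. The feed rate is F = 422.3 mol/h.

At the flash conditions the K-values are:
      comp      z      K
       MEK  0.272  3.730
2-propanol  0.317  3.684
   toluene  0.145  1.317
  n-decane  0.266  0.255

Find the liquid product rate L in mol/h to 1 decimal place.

L = 69.4 mol/h

Let ψ = V/F and solve Σ zᵢ(Kᵢ−1)/(1+ψ(Kᵢ−1)) = 0.
Check two-phase: ΣzᵢKᵢ = 2.441 > 1 and Σzᵢ/Kᵢ = 1.312 > 1, so g(0) = 1.441 > 0 and g(1) = -0.312 < 0.
Newton–Raphson from ψ = 0.54:
  ψ = 0.540: g = 0.3552, g' = -1.136 → ψ = 0.853
  ψ = 0.853: g = -0.0254, g' = -1.513 → ψ = 0.836
Converged at ψ = 0.836.
Then V = ψ·F = 0.8356·422.3 = 352.9 mol/h and L = F − V = 69.4 mol/h.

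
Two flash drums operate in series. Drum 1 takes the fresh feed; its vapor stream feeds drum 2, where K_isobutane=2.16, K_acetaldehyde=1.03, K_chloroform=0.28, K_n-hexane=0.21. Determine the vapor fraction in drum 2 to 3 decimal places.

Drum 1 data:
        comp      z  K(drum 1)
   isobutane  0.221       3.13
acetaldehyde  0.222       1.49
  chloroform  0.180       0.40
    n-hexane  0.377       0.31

Drum 1:
Newton iteration, ψ₁⁰ = 0.5:
  ψ₁ = 0.500: g = -0.2361, g' = -0.820 → ψ₁ = 0.212
  ψ₁ = 0.212: g = -0.0057, g' = -0.851 → ψ₁ = 0.205
Converged at ψ₁ = 0.205.
Drum-1 compositions:
  isobutane: x = 0.154, y = 0.481
  acetaldehyde: x = 0.202, y = 0.301
  chloroform: x = 0.205, y = 0.082
  n-hexane: x = 0.439, y = 0.136
Drum-2 feed = drum-1 vapor: z₂ = (0.4812, 0.3005, 0.0821, 0.1362).
Drum 2:
Rachford–Rice: g(ψ₂) = Σ zᵢ(Kᵢ−1)/(1+ψ₂(Kᵢ−1)) = 0.
g(0) = ΣzᵢKᵢ − 1 = 0.400 and g(1) = 1 − Σzᵢ/Kᵢ = -0.456, so a root lies in (0, 1).
Newton iteration, ψ₂⁰ = 0.5:
  ψ₂ = 0.500: g = 0.0920, g' = -0.596 → ψ₂ = 0.654
  ψ₂ = 0.654: g = -0.0083, g' = -0.726 → ψ₂ = 0.643
Converged at ψ₂ = 0.643.
  isobutane: x = 0.276, y = 0.595
  acetaldehyde: x = 0.295, y = 0.304
  chloroform: x = 0.153, y = 0.043
  n-hexane: x = 0.277, y = 0.058

V/F (drum 2) = 0.643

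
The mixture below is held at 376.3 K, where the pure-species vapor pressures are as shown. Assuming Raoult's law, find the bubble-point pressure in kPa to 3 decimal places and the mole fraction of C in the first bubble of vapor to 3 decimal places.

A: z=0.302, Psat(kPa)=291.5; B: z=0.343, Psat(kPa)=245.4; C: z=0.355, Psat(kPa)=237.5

At the bubble point ψ → 0, so ΣzᵢKᵢ = 1 with Kᵢ = Pᵢˢᵃᵗ/P ⇒ P = ΣzᵢPᵢˢᵃᵗ.
P = 0.302·291.5 + 0.343·245.4 + 0.355·237.5 = 256.518 kPa
yᵢ = zᵢPᵢˢᵃᵗ/P ⇒ y_C = 0.355·237.5/256.518 = 0.329

Pbub = 256.518 kPa, y_C = 0.329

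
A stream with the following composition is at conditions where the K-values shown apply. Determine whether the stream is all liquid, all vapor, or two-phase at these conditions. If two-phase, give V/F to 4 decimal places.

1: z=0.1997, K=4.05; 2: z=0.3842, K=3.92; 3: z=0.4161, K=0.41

two-phase, V/F = 0.8493

ΣzᵢKᵢ = 2.4854; Σzᵢ/Kᵢ = 1.1622.
Both exceed 1, so a two-phase solution exists.
Iterate (Newton) starting at ψ = 0.5:
  ψ = 0.5000: g = 0.34904, g' = -1.1241 → ψ = 0.8105
  ψ = 0.8105: g = 0.03817, g' = -0.9751 → ψ = 0.8496
  ψ = 0.8496: g = -0.00039, g' = -0.9968 → ψ = 0.8493
Converged at ψ = 0.8493.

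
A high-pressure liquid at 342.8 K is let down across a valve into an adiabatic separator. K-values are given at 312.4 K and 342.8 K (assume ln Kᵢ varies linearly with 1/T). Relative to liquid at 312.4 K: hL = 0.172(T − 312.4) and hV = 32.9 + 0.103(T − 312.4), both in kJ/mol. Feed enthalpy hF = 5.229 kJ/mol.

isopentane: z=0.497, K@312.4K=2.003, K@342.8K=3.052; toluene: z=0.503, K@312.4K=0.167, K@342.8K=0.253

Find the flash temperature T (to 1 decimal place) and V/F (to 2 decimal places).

T = 315.5 K, V/F = 0.14

Adiabatic flash: solve Rachford–Rice at each trial T, then check hF = ψ·hV(T) + (1−ψ)·hL(T).
  T = 312.4 K: K = (2.003, 0.167), RR gives ψ = 0.095, H_out = 3.130 kJ/mol
  T = 342.8 K: K = (3.052, 0.253), RR gives ψ = 0.420, H_out = 18.172 kJ/mol
  T = 327.6 K: K = (2.497, 0.208), RR gives ψ = 0.291, H_out = 11.886 kJ/mol
  T = 320.0 K: K = (2.242, 0.187), RR gives ψ = 0.206, H_out = 7.980 kJ/mol
  T = 316.2 K: K = (2.121, 0.177), RR gives ψ = 0.155, H_out = 5.706 kJ/mol
  T = 314.3 K: K = (2.061, 0.172), RR gives ψ = 0.126, H_out = 4.461 kJ/mol
Linear interpolation between T = 314.3 (H_out = 4.461) and T = 316.2 (H_out = 5.706) on hF = 5.229 gives T ≈ 315.5 K, at which ψ = 0.14.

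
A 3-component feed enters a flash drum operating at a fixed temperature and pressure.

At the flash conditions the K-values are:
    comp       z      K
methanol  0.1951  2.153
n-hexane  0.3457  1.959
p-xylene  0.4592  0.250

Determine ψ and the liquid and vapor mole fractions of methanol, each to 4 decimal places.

ψ = 0.2740, x_methanol = 0.1483, y_methanol = 0.3192

Let ψ = V/F and solve Σ zᵢ(Kᵢ−1)/(1+ψ(Kᵢ−1)) = 0.
g(0) = ΣzᵢKᵢ − 1 = 0.2121 and g(1) = 1 − Σzᵢ/Kᵢ = -1.1039, so a root lies in (0, 1).
Newton–Raphson from ψ = 0.48:
  ψ = 0.4800: g = -0.16629, g' = -0.8872 → ψ = 0.2926
  ψ = 0.2926: g = -0.01411, g' = -0.7628 → ψ = 0.2741
  ψ = 0.2741: g = -0.00004, g' = -0.7584 → ψ = 0.2740
Converged at ψ = 0.2740.
Compositions from xᵢ = zᵢ/(1+ψ(Kᵢ−1)), yᵢ = Kᵢxᵢ:
  methanol: x = 0.1483, y = 0.3192
  n-hexane: x = 0.2738, y = 0.5363
  p-xylene: x = 0.5780, y = 0.1445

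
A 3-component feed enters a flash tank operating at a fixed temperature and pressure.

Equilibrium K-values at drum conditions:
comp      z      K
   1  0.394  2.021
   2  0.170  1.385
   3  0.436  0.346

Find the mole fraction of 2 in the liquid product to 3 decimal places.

Material balance + equilibrium reduce to Σ zᵢ(Kᵢ−1)/(1+β(Kᵢ−1)) = 0.
Check two-phase: ΣzᵢKᵢ = 1.183 > 1 and Σzᵢ/Kᵢ = 1.578 > 1, so g(0) = 0.183 > 0 and g(1) = -0.578 < 0.
Newton iteration, β⁰ = 0.47:
  β = 0.470: g = -0.0844, g' = -0.594 → β = 0.328
  β = 0.328: g = -0.0035, g' = -0.553 → β = 0.322
Converged at β = 0.322.
Compositions from xᵢ = zᵢ/(1+β(Kᵢ−1)), yᵢ = Kᵢxᵢ:
  1: x = 0.297, y = 0.599
  2: x = 0.151, y = 0.210
  3: x = 0.552, y = 0.191

x_2 = 0.151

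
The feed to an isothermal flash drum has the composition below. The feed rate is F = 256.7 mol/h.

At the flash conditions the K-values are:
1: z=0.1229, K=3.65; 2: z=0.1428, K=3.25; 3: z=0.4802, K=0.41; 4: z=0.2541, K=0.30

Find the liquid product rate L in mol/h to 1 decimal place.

L = 225.7 mol/h

Newton–Raphson from ψ = 0.5:
  ψ = 0.5000: g = -0.38424, g' = -0.9508 → ψ = 0.0959
  ψ = 0.0959: g = 0.03303, g' = -1.3688 → ψ = 0.1200
  ψ = 0.1200: g = 0.00101, g' = -1.2871 → ψ = 0.1208
Converged at ψ = 0.1208.
Then V = ψ·F = 0.1208·256.7 = 31.0 mol/h and L = F − V = 225.7 mol/h.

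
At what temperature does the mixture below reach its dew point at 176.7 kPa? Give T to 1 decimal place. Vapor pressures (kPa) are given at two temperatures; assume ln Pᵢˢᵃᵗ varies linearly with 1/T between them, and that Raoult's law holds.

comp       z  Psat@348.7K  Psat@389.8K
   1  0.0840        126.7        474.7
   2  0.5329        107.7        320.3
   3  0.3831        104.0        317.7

T = 365.8 K

Dew-point temperature: Σzᵢ·P/Pᵢˢᵃᵗ(T) = 1. Interpolate ln Pᵢˢᵃᵗ = aᵢ + bᵢ/T.
  T = 348.7 K: ΣzᵢP/Pᵢˢᵃᵗ = 1.6424
  T = 389.8 K: ΣzᵢP/Pᵢˢᵃᵗ = 0.5383
  T = 369.2 K: ΣzᵢP/Pᵢˢᵃᵗ = 0.9124
  T = 358.9 K: ΣzᵢP/Pᵢˢᵃᵗ = 1.2155
  T = 364.0 K: ΣzᵢP/Pᵢˢᵃᵗ = 1.0524
  T = 366.6 K: ΣzᵢP/Pᵢˢᵃᵗ = 0.9794
  T = 365.3 K: ΣzᵢP/Pᵢˢᵃᵗ = 1.0151
Interpolating between 365.3 K and 366.6 K gives T ≈ 365.8 K.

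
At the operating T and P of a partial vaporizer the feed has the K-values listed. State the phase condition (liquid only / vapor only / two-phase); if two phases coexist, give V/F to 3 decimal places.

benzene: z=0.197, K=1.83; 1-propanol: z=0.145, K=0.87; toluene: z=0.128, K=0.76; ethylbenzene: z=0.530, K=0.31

liquid only

ΣzᵢKᵢ = 0.748; Σzᵢ/Kᵢ = 2.152.
Since ΣzᵢKᵢ < 1 the mixture is below its bubble point — single liquid phase.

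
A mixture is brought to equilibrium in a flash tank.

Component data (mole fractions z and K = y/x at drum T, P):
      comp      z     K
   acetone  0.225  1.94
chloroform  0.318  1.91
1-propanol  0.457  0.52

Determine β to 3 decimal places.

Newton iteration, β⁰ = 0.37:
  β = 0.370: g = 0.1067, g' = -0.413 → β = 0.629
  β = 0.629: g = 0.0029, g' = -0.401 → β = 0.636
Converged at β = 0.636.

β = 0.636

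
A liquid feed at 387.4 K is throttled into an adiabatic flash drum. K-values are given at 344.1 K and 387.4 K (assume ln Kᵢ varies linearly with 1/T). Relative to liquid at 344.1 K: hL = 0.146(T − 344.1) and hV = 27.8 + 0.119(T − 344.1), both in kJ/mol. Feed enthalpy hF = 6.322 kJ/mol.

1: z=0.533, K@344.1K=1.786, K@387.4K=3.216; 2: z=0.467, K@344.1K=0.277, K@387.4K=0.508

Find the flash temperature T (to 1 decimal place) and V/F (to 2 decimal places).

Adiabatic flash: solve Rachford–Rice at each trial T, then check hF = ψ·hV(T) + (1−ψ)·hL(T).
  T = 344.1 K: K = (1.786, 0.277), RR gives ψ = 0.143, H_out = 3.977 kJ/mol
  T = 387.4 K: K = (3.216, 0.508), RR gives ψ = 0.873, H_out = 29.560 kJ/mol
  T = 365.8 K: K = (2.440, 0.382), RR gives ψ = 0.538, H_out = 17.823 kJ/mol
  T = 355.0 K: K = (2.099, 0.327), RR gives ψ = 0.367, H_out = 11.696 kJ/mol
  T = 349.6 K: K = (1.940, 0.302), RR gives ψ = 0.267, H_out = 8.173 kJ/mol
  T = 346.9 K: K = (1.863, 0.289), RR gives ψ = 0.209, H_out = 6.210 kJ/mol
  T = 348.2 K: K = (1.900, 0.295), RR gives ψ = 0.238, H_out = 7.176 kJ/mol
  T = 347.5 K: K = (1.880, 0.292), RR gives ψ = 0.222, H_out = 6.661 kJ/mol
Linear interpolation between T = 346.9 (H_out = 6.210) and T = 347.5 (H_out = 6.661) on hF = 6.322 gives T ≈ 347.0 K, at which ψ = 0.21.

T = 347.0 K, V/F = 0.21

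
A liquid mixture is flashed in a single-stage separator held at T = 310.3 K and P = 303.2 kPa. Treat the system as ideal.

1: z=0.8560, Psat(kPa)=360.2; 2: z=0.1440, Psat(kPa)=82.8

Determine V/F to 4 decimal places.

Raoult's law: Kᵢ = Pᵢˢᵃᵗ/P = Pᵢˢᵃᵗ/303.2.
  K_1 = 360.2/303.2 = 1.187995, K_2 = 82.8/303.2 = 0.273087
Binary case is linear: z₁(K₁−1)(1+V/F(K₂−1)) + z₂(K₂−1)(1+V/F(K₁−1)) = 0
⇒ V/F = [z₁(K₁−1)+z₂(K₂−1)] / [−(K₁−1)(K₂−1)] = 0.05625/0.13666 = 0.4116

V/F = 0.4116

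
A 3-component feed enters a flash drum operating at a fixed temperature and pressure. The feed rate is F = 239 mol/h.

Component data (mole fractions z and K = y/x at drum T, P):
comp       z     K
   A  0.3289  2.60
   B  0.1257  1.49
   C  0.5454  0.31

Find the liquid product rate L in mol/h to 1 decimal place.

Let ψ = V/F and solve Σ zᵢ(Kᵢ−1)/(1+ψ(Kᵢ−1)) = 0.
Check two-phase: ΣzᵢKᵢ = 1.2115 > 1 and Σzᵢ/Kᵢ = 1.9702 > 1, so g(0) = 0.2115 > 0 and g(1) = -0.9702 < 0.
Newton–Raphson from ψ = 0.41:
  ψ = 0.4100: g = -0.15572, g' = -0.8329 → ψ = 0.2230
  ψ = 0.2230: g = -0.00142, g' = -0.8446 → ψ = 0.2214
Converged at ψ = 0.2214.
Then V = ψ·F = 0.2214·239 = 52.9 mol/h and L = F − V = 186.1 mol/h.

L = 186.1 mol/h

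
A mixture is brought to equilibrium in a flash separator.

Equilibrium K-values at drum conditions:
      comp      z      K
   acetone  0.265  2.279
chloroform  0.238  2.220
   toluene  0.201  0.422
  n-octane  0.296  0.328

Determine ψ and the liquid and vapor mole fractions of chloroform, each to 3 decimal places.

Newton iteration, ψ⁰ = 0.5:
  ψ = 0.500: g = -0.0759, g' = -0.734 → ψ = 0.397
  ψ = 0.397: g = -0.0014, g' = -0.713 → ψ = 0.395
Converged at ψ = 0.395.
Compositions from xᵢ = zᵢ/(1+ψ(Kᵢ−1)), yᵢ = Kᵢxᵢ:
  acetone: x = 0.176, y = 0.401
  chloroform: x = 0.161, y = 0.357
  toluene: x = 0.260, y = 0.110
  n-octane: x = 0.403, y = 0.132

ψ = 0.395, x_chloroform = 0.161, y_chloroform = 0.357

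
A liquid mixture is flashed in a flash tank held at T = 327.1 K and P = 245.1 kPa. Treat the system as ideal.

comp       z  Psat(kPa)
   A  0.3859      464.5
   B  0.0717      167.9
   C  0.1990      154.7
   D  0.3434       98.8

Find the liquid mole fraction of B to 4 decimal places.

Raoult's law: Kᵢ = Pᵢˢᵃᵗ/P = Pᵢˢᵃᵗ/245.1.
  K_A = 464.5/245.1 = 1.895145, K_B = 167.9/245.1 = 0.685027, K_C = 154.7/245.1 = 0.631171, K_D = 98.8/245.1 = 0.403101
Rachford–Rice: g(ψ) = Σ zᵢ(Kᵢ−1)/(1+ψ(Kᵢ−1)) = 0.
Check two-phase: ΣzᵢKᵢ = 1.0445 > 1 and Σzᵢ/Kᵢ = 1.4755 > 1, so g(0) = 0.0445 > 0 and g(1) = -0.4755 < 0.
Newton–Raphson from ψ = 0.35:
  ψ = 0.3500: g = -0.10574, g' = -0.4195 → ψ = 0.0979
  ψ = 0.0979: g = 0.00045, g' = -0.4361 → ψ = 0.0990
Converged at ψ = 0.0990.
Compositions from xᵢ = zᵢ/(1+ψ(Kᵢ−1)), yᵢ = Kᵢxᵢ:
  A: x = 0.3545, y = 0.6718
  B: x = 0.0740, y = 0.0507
  C: x = 0.2065, y = 0.1304
  D: x = 0.3650, y = 0.1471

x_B = 0.0740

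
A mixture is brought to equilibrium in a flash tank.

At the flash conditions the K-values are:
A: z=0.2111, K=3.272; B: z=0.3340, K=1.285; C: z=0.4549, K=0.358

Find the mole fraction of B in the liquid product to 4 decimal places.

x_B = 0.3064

Material balance + equilibrium reduce to Σ zᵢ(Kᵢ−1)/(1+ψ(Kᵢ−1)) = 0.
g(0) = ΣzᵢKᵢ − 1 = 0.2828 and g(1) = 1 − Σzᵢ/Kᵢ = -0.5951, so a root lies in (0, 1).
Newton–Raphson from ψ = 0.5:
  ψ = 0.5000: g = -0.12225, g' = -0.6663 → ψ = 0.3165
  ψ = 0.3165: g = -0.00022, g' = -0.6869 → ψ = 0.3162
Converged at ψ = 0.3162.
Compositions from xᵢ = zᵢ/(1+ψ(Kᵢ−1)), yᵢ = Kᵢxᵢ:
  A: x = 0.1228, y = 0.4020
  B: x = 0.3064, y = 0.3937
  C: x = 0.5708, y = 0.2043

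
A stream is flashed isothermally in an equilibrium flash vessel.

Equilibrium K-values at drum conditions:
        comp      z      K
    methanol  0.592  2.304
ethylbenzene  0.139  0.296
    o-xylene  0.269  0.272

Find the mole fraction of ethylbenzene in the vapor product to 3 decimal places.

Rachford–Rice: g(ψ) = Σ zᵢ(Kᵢ−1)/(1+ψ(Kᵢ−1)) = 0.
Check two-phase: ΣzᵢKᵢ = 1.478 > 1 and Σzᵢ/Kᵢ = 1.716 > 1, so g(0) = 0.478 > 0 and g(1) = -0.716 < 0.
Newton–Raphson from ψ = 0.5:
  ψ = 0.500: g = 0.0084, g' = -0.885 → ψ = 0.509
Converged at ψ = 0.509.
Compositions from xᵢ = zᵢ/(1+ψ(Kᵢ−1)), yᵢ = Kᵢxᵢ:
  methanol: x = 0.356, y = 0.820
  ethylbenzene: x = 0.217, y = 0.064
  o-xylene: x = 0.428, y = 0.116

y_ethylbenzene = 0.064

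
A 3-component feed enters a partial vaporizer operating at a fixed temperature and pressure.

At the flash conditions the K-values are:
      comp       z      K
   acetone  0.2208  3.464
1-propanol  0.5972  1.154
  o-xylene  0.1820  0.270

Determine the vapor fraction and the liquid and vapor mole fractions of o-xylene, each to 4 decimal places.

ψ = 0.7181, x_o-xylene = 0.3825, y_o-xylene = 0.1033

Let ψ = V/F and solve Σ zᵢ(Kᵢ−1)/(1+ψ(Kᵢ−1)) = 0.
Check two-phase: ΣzᵢKᵢ = 1.5032 > 1 and Σzᵢ/Kᵢ = 1.2553 > 1, so g(0) = 0.5032 > 0 and g(1) = -0.2553 < 0.
Newton iteration, ψ⁰ = 0.5:
  ψ = 0.5000: g = 0.11992, g' = -0.5218 → ψ = 0.7298
  ψ = 0.7298: g = -0.00724, g' = -0.6269 → ψ = 0.7182
  ψ = 0.7182: g = -0.00007, g' = -0.6149 → ψ = 0.7181
Converged at ψ = 0.7181.
Compositions from xᵢ = zᵢ/(1+ψ(Kᵢ−1)), yᵢ = Kᵢxᵢ:
  acetone: x = 0.0797, y = 0.2762
  1-propanol: x = 0.5377, y = 0.6205
  o-xylene: x = 0.3825, y = 0.1033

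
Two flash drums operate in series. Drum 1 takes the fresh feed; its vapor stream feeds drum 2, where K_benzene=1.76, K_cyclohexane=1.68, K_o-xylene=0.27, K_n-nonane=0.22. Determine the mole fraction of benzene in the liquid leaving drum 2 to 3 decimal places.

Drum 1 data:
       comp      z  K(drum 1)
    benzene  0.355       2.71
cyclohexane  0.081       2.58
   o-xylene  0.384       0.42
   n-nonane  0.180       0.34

x_benzene (drum 2) = 0.406

Drum 1:
Let ψ₁ = V/F and solve Σ zᵢ(Kᵢ−1)/(1+ψ₁(Kᵢ−1)) = 0.
Feasibility: ΣzᵢKᵢ = 1.394, Σzᵢ/Kᵢ = 1.606 — both > 1, two phases present.
Newton–Raphson from ψ₁ = 0.69:
  ψ₁ = 0.690: g = -0.2498, g' = -0.888 → ψ₁ = 0.409
  ψ₁ = 0.409: g = -0.0196, g' = -0.803 → ψ₁ = 0.384
  ψ₁ = 0.384: g = 0.0001, g' = -0.811 → ψ₁ = 0.385
Converged at ψ₁ = 0.385.
Drum-1 compositions:
  benzene: x = 0.214, y = 0.580
  cyclohexane: x = 0.050, y = 0.130
  o-xylene: x = 0.494, y = 0.208
  n-nonane: x = 0.241, y = 0.082
Drum-2 feed = drum-1 vapor: z₂ = (0.5804, 0.1300, 0.2076, 0.0820).
Drum 2:
Iterate (Newton) starting at ψ₂ = 0.5:
  ψ₂ = 0.500: g = 0.0421, g' = -0.618 → ψ₂ = 0.568
  ψ₂ = 0.568: g = -0.0020, g' = -0.679 → ψ₂ = 0.565
Converged at ψ₂ = 0.565.
  benzene: x = 0.406, y = 0.715
  cyclohexane: x = 0.094, y = 0.158
  o-xylene: x = 0.353, y = 0.095
  n-nonane: x = 0.147, y = 0.032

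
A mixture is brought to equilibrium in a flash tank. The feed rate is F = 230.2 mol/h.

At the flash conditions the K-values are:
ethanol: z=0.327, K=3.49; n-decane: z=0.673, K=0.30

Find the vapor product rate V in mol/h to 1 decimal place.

V = 45.3 mol/h

Let β = V/F and solve Σ zᵢ(Kᵢ−1)/(1+β(Kᵢ−1)) = 0.
Feasibility: ΣzᵢKᵢ = 1.343, Σzᵢ/Kᵢ = 2.337 — both > 1, two phases present.
Newton iteration, β⁰ = 0.5:
  β = 0.500: g = -0.3621, g' = -1.183 → β = 0.194
  β = 0.194: g = 0.0041, g' = -1.364 → β = 0.197
Converged at β = 0.197.
Then V = β·F = 0.1969·230.2 = 45.3 mol/h and L = F − V = 184.9 mol/h.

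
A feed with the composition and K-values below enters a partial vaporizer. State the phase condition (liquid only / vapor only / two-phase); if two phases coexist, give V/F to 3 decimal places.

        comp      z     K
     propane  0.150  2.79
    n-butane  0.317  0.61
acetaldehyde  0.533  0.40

liquid only

ΣzᵢKᵢ = 0.825; Σzᵢ/Kᵢ = 1.906.
Since ΣzᵢKᵢ < 1 the mixture is below its bubble point — single liquid phase.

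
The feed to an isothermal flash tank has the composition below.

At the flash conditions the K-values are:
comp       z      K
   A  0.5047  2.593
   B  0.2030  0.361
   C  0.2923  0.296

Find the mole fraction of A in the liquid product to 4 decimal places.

Newton iteration, ψ⁰ = 0.43:
  ψ = 0.4300: g = 0.00317, g' = -0.9067 → ψ = 0.4335
Converged at ψ = 0.4335.
Compositions from xᵢ = zᵢ/(1+ψ(Kᵢ−1)), yᵢ = Kᵢxᵢ:
  A: x = 0.2985, y = 0.7741
  B: x = 0.2808, y = 0.1014
  C: x = 0.4207, y = 0.1245

x_A = 0.2985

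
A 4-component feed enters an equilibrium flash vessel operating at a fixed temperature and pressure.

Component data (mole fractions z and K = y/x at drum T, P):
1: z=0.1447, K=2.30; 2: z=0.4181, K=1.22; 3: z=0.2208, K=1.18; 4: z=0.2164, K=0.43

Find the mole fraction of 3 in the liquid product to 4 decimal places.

Let β = V/F and solve Σ zᵢ(Kᵢ−1)/(1+β(Kᵢ−1)) = 0.
g(0) = ΣzᵢKᵢ − 1 = 0.1965 and g(1) = 1 − Σzᵢ/Kᵢ = -0.0960, so a root lies in (0, 1).
Iterate (Newton) starting at β = 0.65:
  β = 0.6500: g = 0.02207, g' = -0.2705 → β = 0.7316
  β = 0.7316: g = -0.00081, g' = -0.2917 → β = 0.7288
Converged at β = 0.7288.
Compositions from xᵢ = zᵢ/(1+β(Kᵢ−1)), yᵢ = Kᵢxᵢ:
  1: x = 0.0743, y = 0.1709
  2: x = 0.3603, y = 0.4396
  3: x = 0.1952, y = 0.2303
  4: x = 0.3702, y = 0.1592

x_3 = 0.1952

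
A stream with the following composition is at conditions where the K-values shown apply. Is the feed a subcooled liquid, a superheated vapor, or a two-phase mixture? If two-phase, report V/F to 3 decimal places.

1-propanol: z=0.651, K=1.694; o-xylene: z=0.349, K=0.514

two-phase, V/F = 0.837

ΣzᵢKᵢ = 1.282; Σzᵢ/Kᵢ = 1.063.
Both exceed 1, so a two-phase solution exists.
Binary case is linear: z₁(K₁−1)(1+ψ(K₂−1)) + z₂(K₂−1)(1+ψ(K₁−1)) = 0
⇒ ψ = [z₁(K₁−1)+z₂(K₂−1)] / [−(K₁−1)(K₂−1)] = 0.2822/0.3373 = 0.837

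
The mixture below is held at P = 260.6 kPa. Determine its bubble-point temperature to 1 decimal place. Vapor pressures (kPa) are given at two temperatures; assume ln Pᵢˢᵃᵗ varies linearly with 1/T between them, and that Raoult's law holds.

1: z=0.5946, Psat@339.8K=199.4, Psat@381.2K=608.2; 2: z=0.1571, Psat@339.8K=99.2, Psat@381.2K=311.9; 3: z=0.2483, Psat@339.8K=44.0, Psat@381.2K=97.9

Bubble-point temperature: ΣzᵢPᵢˢᵃᵗ(T) = P. Interpolate ln Pᵢˢᵃᵗ = aᵢ + bᵢ/T.
  T = 339.8 K: ΣzᵢPᵢˢᵃᵗ = 145.07 kPa
  T = 381.2 K: ΣzᵢPᵢˢᵃᵗ = 434.94 kPa
  T = 360.5 K: ΣzᵢPᵢˢᵃᵗ = 259.04 kPa
  T = 370.9 K: ΣzᵢPᵢˢᵃᵗ = 338.46 kPa
  T = 365.7 K: ΣzᵢPᵢˢᵃᵗ = 296.65 kPa
  T = 363.1 K: ΣzᵢPᵢˢᵃᵗ = 277.34 kPa
Interpolating between 360.5 K and 363.1 K gives T ≈ 360.7 K.

T = 360.7 K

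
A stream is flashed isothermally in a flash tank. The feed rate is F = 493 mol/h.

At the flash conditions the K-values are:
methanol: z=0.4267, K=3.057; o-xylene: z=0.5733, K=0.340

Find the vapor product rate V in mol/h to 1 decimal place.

V = 181.3 mol/h

Material balance + equilibrium reduce to Σ zᵢ(Kᵢ−1)/(1+β(Kᵢ−1)) = 0.
Feasibility: ΣzᵢKᵢ = 1.4993, Σzᵢ/Kᵢ = 1.8258 — both > 1, two phases present.
Iterate (Newton) starting at β = 0.5:
  β = 0.5000: g = -0.13205, g' = -0.9951 → β = 0.3673
  β = 0.3673: g = 0.00052, g' = -1.0210 → β = 0.3678
Converged at β = 0.3678.
Then V = β·F = 0.3678·493 = 181.3 mol/h and L = F − V = 311.7 mol/h.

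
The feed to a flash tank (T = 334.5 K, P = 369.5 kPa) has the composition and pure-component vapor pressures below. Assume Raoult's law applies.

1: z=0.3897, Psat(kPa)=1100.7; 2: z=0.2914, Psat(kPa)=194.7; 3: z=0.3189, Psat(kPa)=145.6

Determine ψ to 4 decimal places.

ψ = 0.4069

Raoult's law: Kᵢ = Pᵢˢᵃᵗ/P = Pᵢˢᵃᵗ/369.5.
  K_1 = 1100.7/369.5 = 2.978890, K_2 = 194.7/369.5 = 0.526928, K_3 = 145.6/369.5 = 0.394046
Newton–Raphson from ψ = 0.49:
  ψ = 0.4900: g = -0.06277, g' = -0.7407 → ψ = 0.4053
  ψ = 0.4053: g = 0.00127, g' = -0.7755 → ψ = 0.4069
Converged at ψ = 0.4069.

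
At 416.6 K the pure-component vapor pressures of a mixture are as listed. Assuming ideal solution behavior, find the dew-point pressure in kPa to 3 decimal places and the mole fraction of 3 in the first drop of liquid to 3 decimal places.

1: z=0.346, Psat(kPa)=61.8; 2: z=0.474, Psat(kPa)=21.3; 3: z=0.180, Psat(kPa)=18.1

At the dew point ψ → 1, so Σzᵢ/Kᵢ = 1 with Kᵢ = Pᵢˢᵃᵗ/P ⇒ 1/P = Σzᵢ/Pᵢˢᵃᵗ.
1/P = 0.346/61.8 + 0.474/21.3 + 0.180/18.1 = 0.037797 ⇒ P = 26.457 kPa
xᵢ = zᵢP/Pᵢˢᵃᵗ ⇒ x_3 = 0.180·26.457/18.1 = 0.263

Pdew = 26.457 kPa, x_3 = 0.263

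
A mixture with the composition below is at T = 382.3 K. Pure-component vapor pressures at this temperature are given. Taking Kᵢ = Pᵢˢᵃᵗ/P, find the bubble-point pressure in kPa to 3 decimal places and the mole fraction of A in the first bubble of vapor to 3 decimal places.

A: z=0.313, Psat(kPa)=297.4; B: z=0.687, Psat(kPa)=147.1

At the bubble point ψ → 0, so ΣzᵢKᵢ = 1 with Kᵢ = Pᵢˢᵃᵗ/P ⇒ P = ΣzᵢPᵢˢᵃᵗ.
P = 0.313·297.4 + 0.687·147.1 = 194.144 kPa
yᵢ = zᵢPᵢˢᵃᵗ/P ⇒ y_A = 0.313·297.4/194.144 = 0.479

Pbub = 194.144 kPa, y_A = 0.479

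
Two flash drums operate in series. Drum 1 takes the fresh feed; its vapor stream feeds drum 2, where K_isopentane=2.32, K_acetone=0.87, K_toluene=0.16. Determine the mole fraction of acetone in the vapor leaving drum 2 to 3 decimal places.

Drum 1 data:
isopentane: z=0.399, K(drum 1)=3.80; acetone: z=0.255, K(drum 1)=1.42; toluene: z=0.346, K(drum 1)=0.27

y_acetone (drum 2) = 0.271

Drum 1:
Rachford–Rice: g(ψ₁) = Σ zᵢ(Kᵢ−1)/(1+ψ₁(Kᵢ−1)) = 0.
Feasibility: ΣzᵢKᵢ = 1.972, Σzᵢ/Kᵢ = 1.566 — both > 1, two phases present.
Newton–Raphson from ψ₁ = 0.49:
  ψ₁ = 0.490: g = 0.1666, g' = -1.034 → ψ₁ = 0.651
  ψ₁ = 0.651: g = -0.0016, g' = -1.090 → ψ₁ = 0.650
Converged at ψ₁ = 0.650.
Drum-1 compositions:
  isopentane: x = 0.142, y = 0.538
  acetone: x = 0.200, y = 0.284
  toluene: x = 0.658, y = 0.178
Drum-2 feed = drum-1 vapor: z₂ = (0.5378, 0.2845, 0.1777).
Drum 2:
Material balance + equilibrium reduce to Σ zᵢ(Kᵢ−1)/(1+ψ₂(Kᵢ−1)) = 0.
Check two-phase: ΣzᵢKᵢ = 1.524 > 1 and Σzᵢ/Kᵢ = 1.669 > 1, so g(0) = 0.524 > 0 and g(1) = -0.669 < 0.
Iterate (Newton) starting at ψ₂ = 0.5:
  ψ₂ = 0.500: g = 0.1308, g' = -0.718 → ψ₂ = 0.682
  ψ₂ = 0.682: g = -0.0165, g' = -0.953 → ψ₂ = 0.665
  ψ₂ = 0.665: g = -0.0003, g' = -0.915 → ψ₂ = 0.664
Converged at ψ₂ = 0.664.
  isopentane: x = 0.287, y = 0.665
  acetone: x = 0.311, y = 0.271
  toluene: x = 0.402, y = 0.064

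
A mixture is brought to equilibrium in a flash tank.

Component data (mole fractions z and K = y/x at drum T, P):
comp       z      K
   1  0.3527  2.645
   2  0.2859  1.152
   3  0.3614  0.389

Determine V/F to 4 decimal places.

V/F = 0.5711

Rachford–Rice: g(V/F) = Σ zᵢ(Kᵢ−1)/(1+V/F(Kᵢ−1)) = 0.
Feasibility: ΣzᵢKᵢ = 1.4028, Σzᵢ/Kᵢ = 1.3106 — both > 1, two phases present.
Iterate (Newton) starting at V/F = 0.5:
  V/F = 0.5000: g = 0.04079, g' = -0.5728 → V/F = 0.5712
  V/F = 0.5712: g = -0.00009, g' = -0.5776 → V/F = 0.5711
Converged at V/F = 0.5711.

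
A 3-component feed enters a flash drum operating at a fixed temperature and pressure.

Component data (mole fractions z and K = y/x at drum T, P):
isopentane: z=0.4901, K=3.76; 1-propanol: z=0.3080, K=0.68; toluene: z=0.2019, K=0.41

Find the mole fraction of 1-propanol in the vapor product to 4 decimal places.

Rachford–Rice: g(V/F) = Σ zᵢ(Kᵢ−1)/(1+V/F(Kᵢ−1)) = 0.
g(0) = ΣzᵢKᵢ − 1 = 1.1350 and g(1) = 1 − Σzᵢ/Kᵢ = -0.0757, so a root lies in (0, 1).
Newton iteration, V/F⁰ = 0.5:
  V/F = 0.5000: g = 0.28205, g' = -0.8452 → V/F = 0.8337
  V/F = 0.8337: g = 0.04091, g' = -0.6735 → V/F = 0.8945
  V/F = 0.8945: g = -0.00035, g' = -0.6873 → V/F = 0.8940
Converged at V/F = 0.8940.
Compositions from xᵢ = zᵢ/(1+V/F(Kᵢ−1)), yᵢ = Kᵢxᵢ:
  isopentane: x = 0.1413, y = 0.5315
  1-propanol: x = 0.4314, y = 0.2934
  toluene: x = 0.4272, y = 0.1752

y_1-propanol = 0.2934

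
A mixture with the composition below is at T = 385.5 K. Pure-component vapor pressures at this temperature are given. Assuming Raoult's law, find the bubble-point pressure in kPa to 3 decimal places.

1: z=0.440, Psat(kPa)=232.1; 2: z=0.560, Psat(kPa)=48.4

At the bubble point ψ → 0, so ΣzᵢKᵢ = 1 with Kᵢ = Pᵢˢᵃᵗ/P ⇒ P = ΣzᵢPᵢˢᵃᵗ.
P = 0.440·232.1 + 0.560·48.4 = 129.228 kPa

Pbub = 129.228 kPa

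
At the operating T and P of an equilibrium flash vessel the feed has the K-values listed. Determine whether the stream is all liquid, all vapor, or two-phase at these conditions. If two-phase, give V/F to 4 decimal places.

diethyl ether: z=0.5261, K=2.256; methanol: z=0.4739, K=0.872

ΣzᵢKᵢ = 1.6001; Σzᵢ/Kᵢ = 0.7767.
Since Σzᵢ/Kᵢ < 1 the mixture is above its dew point — single vapor phase.

all vapor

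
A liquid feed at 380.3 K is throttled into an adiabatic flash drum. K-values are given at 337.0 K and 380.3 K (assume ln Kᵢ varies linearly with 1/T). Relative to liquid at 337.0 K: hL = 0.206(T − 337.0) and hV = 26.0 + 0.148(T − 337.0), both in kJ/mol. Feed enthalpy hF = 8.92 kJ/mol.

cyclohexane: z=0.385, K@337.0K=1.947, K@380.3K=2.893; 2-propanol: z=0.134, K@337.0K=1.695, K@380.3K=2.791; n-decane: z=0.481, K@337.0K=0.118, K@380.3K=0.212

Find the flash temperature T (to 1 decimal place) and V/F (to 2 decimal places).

T = 353.5 K, V/F = 0.22

Adiabatic flash: solve Rachford–Rice at each trial T, then check hF = ψ·hV(T) + (1−ψ)·hL(T).
  T = 337.0 K: K = (1.947, 1.695, 0.118), RR gives ψ = 0.043, H_out = 1.111 kJ/mol
  T = 380.3 K: K = (2.893, 2.791, 0.212), RR gives ψ = 0.401, H_out = 18.336 kJ/mol
  T = 358.6 K: K = (2.401, 2.207, 0.161), RR gives ψ = 0.262, H_out = 10.934 kJ/mol
  T = 347.8 K: K = (2.169, 1.942, 0.138), RR gives ψ = 0.169, H_out = 6.505 kJ/mol
  T = 353.2 K: K = (2.284, 2.072, 0.149), RR gives ψ = 0.218, H_out = 8.809 kJ/mol
  T = 355.9 K: K = (2.342, 2.139, 0.155), RR gives ψ = 0.241, H_out = 9.891 kJ/mol
  T = 354.5 K: K = (2.312, 2.104, 0.152), RR gives ψ = 0.229, H_out = 9.335 kJ/mol
Linear interpolation between T = 353.2 (H_out = 8.809) and T = 354.5 (H_out = 9.335) on hF = 8.92 gives T ≈ 353.5 K, at which ψ = 0.22.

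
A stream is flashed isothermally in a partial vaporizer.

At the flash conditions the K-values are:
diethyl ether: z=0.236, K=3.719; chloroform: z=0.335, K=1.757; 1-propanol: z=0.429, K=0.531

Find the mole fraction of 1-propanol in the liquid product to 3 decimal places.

x_1-propanol = 0.729

Material balance + equilibrium reduce to Σ zᵢ(Kᵢ−1)/(1+V/F(Kᵢ−1)) = 0.
g(0) = ΣzᵢKᵢ − 1 = 0.694 and g(1) = 1 − Σzᵢ/Kᵢ = -0.062, so a root lies in (0, 1).
Iterate (Newton) starting at V/F = 0.5:
  V/F = 0.500: g = 0.1931, g' = -0.575 → V/F = 0.836
  V/F = 0.836: g = 0.0206, g' = -0.490 → V/F = 0.878
  V/F = 0.878: g = -0.0001, g' = -0.494 → V/F = 0.877
Converged at V/F = 0.877.
Compositions from xᵢ = zᵢ/(1+V/F(Kᵢ−1)), yᵢ = Kᵢxᵢ:
  diethyl ether: x = 0.070, y = 0.259
  chloroform: x = 0.201, y = 0.354
  1-propanol: x = 0.729, y = 0.387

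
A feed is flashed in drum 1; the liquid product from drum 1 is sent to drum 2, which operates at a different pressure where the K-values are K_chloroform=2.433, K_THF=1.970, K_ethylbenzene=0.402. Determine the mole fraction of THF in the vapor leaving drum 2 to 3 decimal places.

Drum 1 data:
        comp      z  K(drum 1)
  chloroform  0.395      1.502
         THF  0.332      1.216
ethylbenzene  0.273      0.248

Drum 1:
Let ψ₁ = V/F and solve Σ zᵢ(Kᵢ−1)/(1+ψ₁(Kᵢ−1)) = 0.
g(0) = ΣzᵢKᵢ − 1 = 0.065 and g(1) = 1 − Σzᵢ/Kᵢ = -0.637, so a root lies in (0, 1).
Iterate (Newton) starting at ψ₁ = 0.5:
  ψ₁ = 0.500: g = -0.1058, g' = -0.473 → ψ₁ = 0.276
  ψ₁ = 0.276: g = -0.0173, g' = -0.337 → ψ₁ = 0.225
  ψ₁ = 0.225: g = -0.0005, g' = -0.318 → ψ₁ = 0.223
Converged at ψ₁ = 0.223.
Drum-1 compositions:
  chloroform: x = 0.355, y = 0.533
  THF: x = 0.317, y = 0.385
  ethylbenzene: x = 0.328, y = 0.081
Drum-2 feed = drum-1 liquid: z₂ = (0.3552, 0.3167, 0.3281).
Drum 2:
Rachford–Rice: g(ψ₂) = Σ zᵢ(Kᵢ−1)/(1+ψ₂(Kᵢ−1)) = 0.
Check two-phase: ΣzᵢKᵢ = 1.620 > 1 and Σzᵢ/Kᵢ = 1.123 > 1, so g(0) = 0.620 > 0 and g(1) = -0.123 < 0.
Newton–Raphson from ψ₂ = 0.5:
  ψ₂ = 0.500: g = 0.2235, g' = -0.621 → ψ₂ = 0.860
  ψ₂ = 0.860: g = -0.0082, g' = -0.732 → ψ₂ = 0.848
Converged at ψ₂ = 0.848.
  chloroform: x = 0.160, y = 0.390
  THF: x = 0.174, y = 0.342
  ethylbenzene: x = 0.666, y = 0.268

y_THF (drum 2) = 0.342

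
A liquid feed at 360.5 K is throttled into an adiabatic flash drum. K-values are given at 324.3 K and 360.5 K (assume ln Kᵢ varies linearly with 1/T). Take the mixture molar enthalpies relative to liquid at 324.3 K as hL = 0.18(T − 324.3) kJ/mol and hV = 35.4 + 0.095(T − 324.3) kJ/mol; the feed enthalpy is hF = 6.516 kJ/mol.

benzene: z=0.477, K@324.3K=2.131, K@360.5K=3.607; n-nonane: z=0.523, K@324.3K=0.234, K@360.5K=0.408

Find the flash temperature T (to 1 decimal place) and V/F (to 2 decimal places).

T = 325.4 K, V/F = 0.18

Adiabatic flash: solve Rachford–Rice at each trial T, then check hF = ψ·hV(T) + (1−ψ)·hL(T).
  T = 324.3 K: K = (2.131, 0.234), RR gives ψ = 0.160, H_out = 5.674 kJ/mol
  T = 360.5 K: K = (3.607, 0.408), RR gives ψ = 0.605, H_out = 26.076 kJ/mol
  T = 342.4 K: K = (2.811, 0.314), RR gives ψ = 0.406, H_out = 17.011 kJ/mol
  T = 333.4 K: K = (2.459, 0.272), RR gives ψ = 0.297, H_out = 11.917 kJ/mol
  T = 328.9 K: K = (2.293, 0.253), RR gives ψ = 0.234, H_out = 9.018 kJ/mol
  T = 326.6 K: K = (2.211, 0.243), RR gives ψ = 0.199, H_out = 7.404 kJ/mol
Linear interpolation between T = 324.3 (H_out = 5.674) and T = 326.6 (H_out = 7.404) on hF = 6.516 gives T ≈ 325.4 K, at which ψ = 0.18.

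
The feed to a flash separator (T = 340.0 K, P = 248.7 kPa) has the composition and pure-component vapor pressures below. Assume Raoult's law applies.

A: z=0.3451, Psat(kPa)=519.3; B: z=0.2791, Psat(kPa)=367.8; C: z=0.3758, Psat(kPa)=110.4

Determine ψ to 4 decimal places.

ψ = 0.6383

Raoult's law: Kᵢ = Pᵢˢᵃᵗ/P = Pᵢˢᵃᵗ/248.7.
  K_A = 519.3/248.7 = 2.088058, K_B = 367.8/248.7 = 1.478890, K_C = 110.4/248.7 = 0.443908
Let ψ = V/F and solve Σ zᵢ(Kᵢ−1)/(1+ψ(Kᵢ−1)) = 0.
Check two-phase: ΣzᵢKᵢ = 1.3002 > 1 and Σzᵢ/Kᵢ = 1.2006 > 1, so g(0) = 0.3002 > 0 and g(1) = -0.2006 < 0.
Newton–Raphson from ψ = 0.5:
  ψ = 0.5000: g = 0.06156, g' = -0.4360 → ψ = 0.6412
  ψ = 0.6412: g = -0.00135, g' = -0.4599 → ψ = 0.6383
Converged at ψ = 0.6383.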